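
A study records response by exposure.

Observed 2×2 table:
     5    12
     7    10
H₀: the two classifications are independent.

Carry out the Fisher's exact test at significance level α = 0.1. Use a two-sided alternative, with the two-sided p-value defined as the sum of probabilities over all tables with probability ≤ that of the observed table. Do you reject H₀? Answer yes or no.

Margins: r₁=17, r₂=17, c₁=12, c₂=22, n=34
p_obs = C(17,5)·C(17,7)/C(34,12); sum pmf over tables with pmf ≤ p_obs
p-value (two-sided) = 0.72068
At α=0.1: p ≥ α → fail to reject H₀

reject H₀: no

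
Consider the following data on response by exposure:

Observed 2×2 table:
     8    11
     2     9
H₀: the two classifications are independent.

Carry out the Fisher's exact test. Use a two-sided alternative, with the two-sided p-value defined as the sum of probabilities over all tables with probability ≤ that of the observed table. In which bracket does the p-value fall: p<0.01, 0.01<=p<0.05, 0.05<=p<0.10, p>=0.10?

Margins: r₁=19, r₂=11, c₁=10, c₂=20, n=30
p_obs = C(19,8)·C(11,2)/C(30,10); sum pmf over tables with pmf ≤ p_obs
p-value (two-sided) = 0.24647
→ bracket: p>=0.10

p-value bracket: p>=0.10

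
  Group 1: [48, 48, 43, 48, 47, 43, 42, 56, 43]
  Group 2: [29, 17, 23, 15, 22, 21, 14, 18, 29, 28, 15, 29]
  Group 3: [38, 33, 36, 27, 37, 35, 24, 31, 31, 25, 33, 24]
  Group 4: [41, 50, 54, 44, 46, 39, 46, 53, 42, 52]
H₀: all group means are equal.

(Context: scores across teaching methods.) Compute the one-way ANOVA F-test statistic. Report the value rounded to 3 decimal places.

Group means [46.44, 21.67, 31.17, 46.70], grand mean 35.326
SSB = Σnᵢ(x̄ᵢ−x̄)² = 4852.786; SSW = ΣΣ(x−x̄ᵢ)² = 1078.656
MSB = 4852.786/3 = 1617.5954; MSW = 1078.656/39 = 27.6578
F = MSB/MSW = 58.4860
df = (3, 39)

test statistic = 58.486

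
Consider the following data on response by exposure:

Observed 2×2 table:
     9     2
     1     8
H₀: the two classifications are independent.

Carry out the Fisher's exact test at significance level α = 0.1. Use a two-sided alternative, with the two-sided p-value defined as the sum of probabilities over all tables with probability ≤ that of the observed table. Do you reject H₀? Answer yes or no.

reject H₀: yes

Margins: r₁=11, r₂=9, c₁=10, c₂=10, n=20
p_obs = C(11,9)·C(9,1)/C(20,10); sum pmf over tables with pmf ≤ p_obs
p-value (two-sided) = 0.00548
At α=0.1: p < α → reject H₀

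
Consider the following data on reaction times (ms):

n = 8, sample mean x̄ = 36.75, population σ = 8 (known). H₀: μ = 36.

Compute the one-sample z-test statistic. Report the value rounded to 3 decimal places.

test statistic = 0.265

SE = σ/√n = 8/√8 = 2.8284
z = (x̄−μ₀)/SE = (36.75−36)/2.8284 = 0.2652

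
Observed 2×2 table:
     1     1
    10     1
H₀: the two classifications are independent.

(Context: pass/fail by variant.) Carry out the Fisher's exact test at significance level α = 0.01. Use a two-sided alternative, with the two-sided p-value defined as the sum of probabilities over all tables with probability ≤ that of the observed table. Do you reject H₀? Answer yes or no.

reject H₀: no

Margins: r₁=2, r₂=11, c₁=11, c₂=2, n=13
p_obs = C(2,1)·C(11,10)/C(13,11); sum pmf over tables with pmf ≤ p_obs
p-value (two-sided) = 0.29487
At α=0.01: p ≥ α → fail to reject H₀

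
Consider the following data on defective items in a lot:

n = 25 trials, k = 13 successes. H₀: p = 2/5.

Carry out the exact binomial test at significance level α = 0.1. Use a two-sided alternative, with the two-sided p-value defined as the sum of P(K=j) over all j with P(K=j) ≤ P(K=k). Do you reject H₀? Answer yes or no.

Exact binomial: n=25, k=13, p₀=2/5=0.4000
P(X=j) = C(n,j)·p₀^j·(1−p₀)^(n−j); p = Σ P(X=j) over j with P(X=j) ≤ P(X=13)
p-value (two-sided) = 0.22733
At α=0.1: p ≥ α → fail to reject H₀

reject H₀: no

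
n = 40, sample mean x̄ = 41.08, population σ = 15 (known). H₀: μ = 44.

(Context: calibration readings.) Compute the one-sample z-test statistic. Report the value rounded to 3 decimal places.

SE = σ/√n = 15/√40 = 2.3717
z = (x̄−μ₀)/SE = (41.08−44)/2.3717 = -1.2312

test statistic = -1.231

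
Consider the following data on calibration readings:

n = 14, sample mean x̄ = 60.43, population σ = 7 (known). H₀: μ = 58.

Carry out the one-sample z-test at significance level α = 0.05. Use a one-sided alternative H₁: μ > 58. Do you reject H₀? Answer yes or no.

SE = σ/√n = 7/√14 = 1.8708
z = (x̄−μ₀)/SE = (60.43−58)/1.8708 = 1.2989
p-value (one-sided, H₁ greater) = 0.09699
At α=0.05: p ≥ α → fail to reject H₀

reject H₀: no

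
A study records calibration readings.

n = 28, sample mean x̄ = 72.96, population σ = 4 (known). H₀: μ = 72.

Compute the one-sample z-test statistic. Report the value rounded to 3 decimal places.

SE = σ/√n = 4/√28 = 0.7559
z = (x̄−μ₀)/SE = (72.96−72)/0.7559 = 1.2700

test statistic = 1.270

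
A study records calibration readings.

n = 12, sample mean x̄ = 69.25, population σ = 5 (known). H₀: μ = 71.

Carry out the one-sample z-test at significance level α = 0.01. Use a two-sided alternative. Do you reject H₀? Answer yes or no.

SE = σ/√n = 5/√12 = 1.4434
z = (x̄−μ₀)/SE = (69.25−71)/1.4434 = -1.2124
p-value (two-sided) = 0.22535
At α=0.01: p ≥ α → fail to reject H₀

reject H₀: no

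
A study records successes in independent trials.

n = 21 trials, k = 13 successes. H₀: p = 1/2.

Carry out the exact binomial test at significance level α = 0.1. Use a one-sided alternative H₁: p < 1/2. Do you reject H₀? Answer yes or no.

reject H₀: no

Exact binomial: n=21, k=13, p₀=1/2=0.5000
P(X≤13) from Σ C(n,i)·p₀^i·(1−p₀)^(n−i)
p-value (one-sided, H₁ less) = 0.90538
At α=0.1: p ≥ α → fail to reject H₀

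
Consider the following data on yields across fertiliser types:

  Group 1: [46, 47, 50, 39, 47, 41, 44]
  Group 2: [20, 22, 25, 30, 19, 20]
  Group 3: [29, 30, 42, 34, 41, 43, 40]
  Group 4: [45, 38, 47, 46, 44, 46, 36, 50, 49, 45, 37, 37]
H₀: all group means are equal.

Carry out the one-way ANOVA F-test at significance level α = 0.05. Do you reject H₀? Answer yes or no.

reject H₀: yes

Group means [44.86, 22.67, 37.00, 43.33], grand mean 38.406
SSB = Σnᵢ(x̄ᵢ−x̄)² = 2082.862; SSW = ΣΣ(x−x̄ᵢ)² = 654.857
MSB = 2082.862/3 = 694.2872; MSW = 654.857/28 = 23.3878
F = MSB/MSW = 29.6859
df = (3, 28)
p-value (upper-tail) = 0.00000
At α=0.05: p < α → reject H₀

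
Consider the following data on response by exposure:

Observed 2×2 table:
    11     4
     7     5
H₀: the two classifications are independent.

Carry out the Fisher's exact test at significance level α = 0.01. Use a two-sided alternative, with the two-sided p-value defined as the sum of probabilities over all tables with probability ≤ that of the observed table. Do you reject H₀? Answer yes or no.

Margins: r₁=15, r₂=12, c₁=18, c₂=9, n=27
p_obs = C(15,11)·C(12,7)/C(27,18); sum pmf over tables with pmf ≤ p_obs
p-value (two-sided) = 0.44790
At α=0.01: p ≥ α → fail to reject H₀

reject H₀: no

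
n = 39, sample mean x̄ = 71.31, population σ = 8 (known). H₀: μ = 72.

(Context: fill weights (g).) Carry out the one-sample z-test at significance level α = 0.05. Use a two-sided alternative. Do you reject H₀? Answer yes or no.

reject H₀: no

SE = σ/√n = 8/√39 = 1.2810
z = (x̄−μ₀)/SE = (71.31−72)/1.2810 = -0.5386
p-value (two-sided) = 0.59014
At α=0.05: p ≥ α → fail to reject H₀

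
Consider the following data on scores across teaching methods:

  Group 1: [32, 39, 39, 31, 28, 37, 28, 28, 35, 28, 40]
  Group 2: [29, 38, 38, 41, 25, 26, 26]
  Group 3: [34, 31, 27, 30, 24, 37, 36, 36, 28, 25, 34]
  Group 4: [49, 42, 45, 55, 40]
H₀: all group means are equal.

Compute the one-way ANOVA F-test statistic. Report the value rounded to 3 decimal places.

test statistic = 9.886

Group means [33.18, 31.86, 31.09, 46.20], grand mean 34.147
SSB = Σnᵢ(x̄ᵢ−x̄)² = 876.062; SSW = ΣΣ(x−x̄ᵢ)² = 886.203
MSB = 876.062/3 = 292.0207; MSW = 886.203/30 = 29.5401
F = MSB/MSW = 9.8856
df = (3, 30)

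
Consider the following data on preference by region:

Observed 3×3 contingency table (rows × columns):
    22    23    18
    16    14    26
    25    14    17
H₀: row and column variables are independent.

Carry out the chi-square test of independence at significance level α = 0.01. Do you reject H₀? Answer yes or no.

Row totals [63, 56, 56], col totals [63, 51, 61], n=175
χ² = (22−22.68)²/22.68 + (23−18.36)²/18.36 + (18−21.96)²/21.96 + (16−20.16)²/20.16 + (14−16.32)²/16.32 + (26−19.52)²/19.52 + (25−20.16)²/20.16 + (14−16.32)²/16.32 + (17−19.52)²/19.52 = 7.0636
df = 4
p-value (upper-tail) = 0.13257
At α=0.01: p ≥ α → fail to reject H₀

reject H₀: no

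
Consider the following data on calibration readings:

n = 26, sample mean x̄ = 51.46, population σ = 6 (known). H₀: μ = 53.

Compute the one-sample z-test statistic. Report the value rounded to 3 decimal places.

SE = σ/√n = 6/√26 = 1.1767
z = (x̄−μ₀)/SE = (51.46−53)/1.1767 = -1.3087

test statistic = -1.309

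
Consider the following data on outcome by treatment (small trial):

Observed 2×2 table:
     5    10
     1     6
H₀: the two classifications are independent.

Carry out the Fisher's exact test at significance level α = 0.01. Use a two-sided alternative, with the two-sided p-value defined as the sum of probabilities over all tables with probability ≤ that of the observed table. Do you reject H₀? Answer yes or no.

Margins: r₁=15, r₂=7, c₁=6, c₂=16, n=22
p_obs = C(15,5)·C(7,1)/C(22,6); sum pmf over tables with pmf ≤ p_obs
p-value (two-sided) = 0.61582
At α=0.01: p ≥ α → fail to reject H₀

reject H₀: no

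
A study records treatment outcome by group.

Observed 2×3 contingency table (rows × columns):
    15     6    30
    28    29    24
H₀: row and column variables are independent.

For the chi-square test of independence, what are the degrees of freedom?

df = (r−1)(c−1) = (2−1)·(3−1) = 2

degrees of freedom = 2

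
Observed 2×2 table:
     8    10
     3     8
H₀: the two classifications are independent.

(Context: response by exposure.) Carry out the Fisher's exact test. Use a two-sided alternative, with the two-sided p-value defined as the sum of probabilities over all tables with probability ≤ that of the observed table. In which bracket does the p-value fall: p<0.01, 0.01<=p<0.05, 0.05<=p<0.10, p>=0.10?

p-value bracket: p>=0.10

Margins: r₁=18, r₂=11, c₁=11, c₂=18, n=29
p_obs = C(18,8)·C(11,3)/C(29,11); sum pmf over tables with pmf ≤ p_obs
p-value (two-sided) = 0.44856
→ bracket: p>=0.10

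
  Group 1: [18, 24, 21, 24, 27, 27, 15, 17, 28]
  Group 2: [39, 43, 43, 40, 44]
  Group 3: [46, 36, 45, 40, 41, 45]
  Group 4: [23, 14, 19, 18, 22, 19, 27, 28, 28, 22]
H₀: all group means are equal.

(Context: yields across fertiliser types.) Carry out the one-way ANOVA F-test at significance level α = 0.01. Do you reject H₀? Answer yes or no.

Group means [22.33, 41.80, 42.17, 22.00], grand mean 29.433
SSB = Σnᵢ(x̄ᵢ−x̄)² = 2743.733; SSW = ΣΣ(x−x̄ᵢ)² = 473.633
MSB = 2743.733/3 = 914.5778; MSW = 473.633/26 = 18.2167
F = MSB/MSW = 50.2056
df = (3, 26)
p-value (upper-tail) = 0.00000
At α=0.01: p < α → reject H₀

reject H₀: yes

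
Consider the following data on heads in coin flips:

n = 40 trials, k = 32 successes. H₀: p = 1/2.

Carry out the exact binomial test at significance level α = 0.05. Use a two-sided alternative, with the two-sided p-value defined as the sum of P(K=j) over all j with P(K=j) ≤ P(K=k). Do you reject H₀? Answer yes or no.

Exact binomial: n=40, k=32, p₀=1/2=0.5000
P(X=j) = C(n,j)·p₀^j·(1−p₀)^(n−j); p = Σ P(X=j) over j with P(X=j) ≤ P(X=32)
p-value (two-sided) = 0.00018
At α=0.05: p < α → reject H₀

reject H₀: yes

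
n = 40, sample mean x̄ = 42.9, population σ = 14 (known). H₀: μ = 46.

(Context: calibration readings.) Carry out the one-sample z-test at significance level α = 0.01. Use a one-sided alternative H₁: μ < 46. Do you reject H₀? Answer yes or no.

reject H₀: no

SE = σ/√n = 14/√40 = 2.2136
z = (x̄−μ₀)/SE = (42.9−46)/2.2136 = -1.4004
p-value (one-sided, H₁ less) = 0.08069
At α=0.01: p ≥ α → fail to reject H₀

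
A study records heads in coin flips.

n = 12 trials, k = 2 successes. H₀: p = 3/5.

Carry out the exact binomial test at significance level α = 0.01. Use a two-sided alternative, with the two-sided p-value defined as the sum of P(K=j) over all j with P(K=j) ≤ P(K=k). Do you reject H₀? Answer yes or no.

Exact binomial: n=12, k=2, p₀=3/5=0.6000
P(X=j) = C(n,j)·p₀^j·(1−p₀)^(n−j); p = Σ P(X=j) over j with P(X=j) ≤ P(X=2)
p-value (two-sided) = 0.00499
At α=0.01: p < α → reject H₀

reject H₀: yes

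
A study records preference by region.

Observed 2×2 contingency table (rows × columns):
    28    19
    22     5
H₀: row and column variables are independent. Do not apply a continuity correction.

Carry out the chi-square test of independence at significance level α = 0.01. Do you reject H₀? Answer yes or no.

reject H₀: no

Row totals [47, 27], col totals [50, 24], n=74
χ² = (28−31.76)²/31.76 + (19−15.24)²/15.24 + (22−18.24)²/18.24 + (5−8.76)²/8.76 = 3.7556
df = 1
p-value (upper-tail) = 0.05263
At α=0.01: p ≥ α → fail to reject H₀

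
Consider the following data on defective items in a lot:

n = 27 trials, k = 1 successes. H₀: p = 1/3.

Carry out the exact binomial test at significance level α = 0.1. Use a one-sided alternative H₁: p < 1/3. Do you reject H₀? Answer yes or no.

Exact binomial: n=27, k=1, p₀=1/3=0.3333
P(X≤1) from Σ C(n,i)·p₀^i·(1−p₀)^(n−i)
p-value (one-sided, H₁ less) = 0.00026
At α=0.1: p < α → reject H₀

reject H₀: yes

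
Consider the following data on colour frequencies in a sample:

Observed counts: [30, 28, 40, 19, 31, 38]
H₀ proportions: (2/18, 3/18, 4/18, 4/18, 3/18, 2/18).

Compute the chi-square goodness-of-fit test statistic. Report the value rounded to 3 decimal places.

test statistic = 31.153

n = 186; E_i = n·p_i = [20.67, 31.00, 41.33, 41.33, 31.00, 20.67]
χ² = (30−20.67)²/20.67 + (28−31.00)²/31.00 + (40−41.33)²/41.33 + (19−41.33)²/41.33 + (31−31.00)²/31.00 + (38−20.67)²/20.67 = 31.1532
df = 5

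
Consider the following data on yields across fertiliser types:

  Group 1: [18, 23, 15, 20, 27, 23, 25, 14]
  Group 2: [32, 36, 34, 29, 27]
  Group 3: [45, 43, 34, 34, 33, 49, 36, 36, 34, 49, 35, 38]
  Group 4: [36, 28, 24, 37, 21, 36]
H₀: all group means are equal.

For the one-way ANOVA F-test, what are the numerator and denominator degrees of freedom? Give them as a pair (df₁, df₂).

degrees of freedom = [3, 27]

k = 4 groups, N = 31 total
df = (k−1, N−k) = (4−1, 31−4) = (3, 27)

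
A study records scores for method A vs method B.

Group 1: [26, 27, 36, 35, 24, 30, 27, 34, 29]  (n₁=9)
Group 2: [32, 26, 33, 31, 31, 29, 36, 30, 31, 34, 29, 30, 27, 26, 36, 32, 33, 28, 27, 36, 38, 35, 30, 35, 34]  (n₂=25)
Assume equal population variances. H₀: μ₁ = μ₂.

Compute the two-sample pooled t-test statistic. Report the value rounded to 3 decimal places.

test statistic = -1.257

x̄₁=29.778, s₁=4.295, n₁=9
x̄₂=31.560, s₂=3.404, n₂=25
s_p² = [8·4.295² + 24·3.404²]/32 = 13.3036
SE = √(s_p²·(1/9+1/25)) = 1.4179
t = (29.778−31.560)/1.4179 = -1.2570
df = 32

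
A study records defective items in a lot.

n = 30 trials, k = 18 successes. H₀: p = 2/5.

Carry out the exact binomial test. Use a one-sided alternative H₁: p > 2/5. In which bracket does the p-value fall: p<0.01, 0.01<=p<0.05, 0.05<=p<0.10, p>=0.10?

p-value bracket: 0.01<=p<0.05

Exact binomial: n=30, k=18, p₀=2/5=0.4000
P(X≥18) from Σ C(n,i)·p₀^i·(1−p₀)^(n−i)
p-value (one-sided, H₁ greater) = 0.02124
→ bracket: 0.01<=p<0.05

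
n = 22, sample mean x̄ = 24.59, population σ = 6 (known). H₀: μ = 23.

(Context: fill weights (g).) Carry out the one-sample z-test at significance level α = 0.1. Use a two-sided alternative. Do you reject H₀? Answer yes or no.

SE = σ/√n = 6/√22 = 1.2792
z = (x̄−μ₀)/SE = (24.59−23)/1.2792 = 1.2430
p-value (two-sided) = 0.21388
At α=0.1: p ≥ α → fail to reject H₀

reject H₀: no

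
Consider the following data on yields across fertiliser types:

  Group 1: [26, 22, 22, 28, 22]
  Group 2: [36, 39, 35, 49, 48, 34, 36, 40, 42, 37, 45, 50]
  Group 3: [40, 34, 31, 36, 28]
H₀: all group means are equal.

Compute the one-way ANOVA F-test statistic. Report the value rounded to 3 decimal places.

Group means [24.00, 40.92, 33.80], grand mean 35.455
SSB = Σnᵢ(x̄ᵢ−x̄)² = 1027.738; SSW = ΣΣ(x−x̄ᵢ)² = 483.717
MSB = 1027.738/2 = 513.8689; MSW = 483.717/19 = 25.4588
F = MSB/MSW = 20.1844
df = (2, 19)

test statistic = 20.184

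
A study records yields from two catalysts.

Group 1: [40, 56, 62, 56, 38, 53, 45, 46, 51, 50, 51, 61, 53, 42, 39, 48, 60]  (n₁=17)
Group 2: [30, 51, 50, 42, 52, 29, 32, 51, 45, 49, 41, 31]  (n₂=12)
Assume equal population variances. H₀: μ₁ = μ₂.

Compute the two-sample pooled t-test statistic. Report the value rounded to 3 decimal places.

x̄₁=50.059, s₁=7.628, n₁=17
x̄₂=41.917, s₂=9.140, n₂=12
s_p² = [16·7.628² + 11·9.140²]/27 = 68.5133
SE = √(s_p²·(1/17+1/12)) = 3.1208
t = (50.059−41.917)/3.1208 = 2.6090
df = 27

test statistic = 2.609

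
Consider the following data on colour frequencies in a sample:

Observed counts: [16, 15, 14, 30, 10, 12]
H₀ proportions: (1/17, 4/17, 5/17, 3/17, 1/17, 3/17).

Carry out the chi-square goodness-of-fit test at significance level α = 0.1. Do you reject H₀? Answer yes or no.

reject H₀: yes

n = 97; E_i = n·p_i = [5.71, 22.82, 28.53, 17.12, 5.71, 17.12]
χ² = (16−5.71)²/5.71 + (15−22.82)²/22.82 + (14−28.53)²/28.53 + (30−17.12)²/17.12 + (10−5.71)²/5.71 + (12−17.12)²/17.12 = 43.1098
df = 5
p-value (upper-tail) = 0.00000
At α=0.1: p < α → reject H₀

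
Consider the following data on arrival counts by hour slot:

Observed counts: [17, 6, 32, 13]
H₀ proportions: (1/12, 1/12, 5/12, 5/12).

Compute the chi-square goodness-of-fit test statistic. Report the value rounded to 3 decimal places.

test statistic = 31.459

n = 68; E_i = n·p_i = [5.67, 5.67, 28.33, 28.33]
χ² = (17−5.67)²/5.67 + (6−5.67)²/5.67 + (32−28.33)²/28.33 + (13−28.33)²/28.33 = 31.4588
df = 3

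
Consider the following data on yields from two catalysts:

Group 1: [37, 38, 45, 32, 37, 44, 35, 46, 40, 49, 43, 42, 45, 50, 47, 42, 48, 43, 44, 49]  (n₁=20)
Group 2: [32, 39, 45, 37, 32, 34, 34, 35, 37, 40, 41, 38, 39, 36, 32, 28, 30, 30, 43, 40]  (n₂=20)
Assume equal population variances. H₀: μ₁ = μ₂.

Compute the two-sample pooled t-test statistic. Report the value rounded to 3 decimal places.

test statistic = 4.410

x̄₁=42.800, s₁=4.991, n₁=20
x̄₂=36.100, s₂=4.610, n₂=20
s_p² = [19·4.991² + 19·4.610²]/38 = 23.0789
SE = √(s_p²·(1/20+1/20)) = 1.5192
t = (42.800−36.100)/1.5192 = 4.4103
df = 38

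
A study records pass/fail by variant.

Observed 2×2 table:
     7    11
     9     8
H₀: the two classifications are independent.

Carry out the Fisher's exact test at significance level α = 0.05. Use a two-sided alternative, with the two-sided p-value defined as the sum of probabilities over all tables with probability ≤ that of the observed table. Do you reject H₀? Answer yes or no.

reject H₀: no

Margins: r₁=18, r₂=17, c₁=16, c₂=19, n=35
p_obs = C(18,7)·C(17,9)/C(35,16); sum pmf over tables with pmf ≤ p_obs
p-value (two-sided) = 0.50509
At α=0.05: p ≥ α → fail to reject H₀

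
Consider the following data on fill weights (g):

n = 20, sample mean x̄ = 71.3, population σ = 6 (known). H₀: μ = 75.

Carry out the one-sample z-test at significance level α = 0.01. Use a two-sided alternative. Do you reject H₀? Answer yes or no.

SE = σ/√n = 6/√20 = 1.3416
z = (x̄−μ₀)/SE = (71.3−75)/1.3416 = -2.7578
p-value (two-sided) = 0.00582
At α=0.01: p < α → reject H₀

reject H₀: yes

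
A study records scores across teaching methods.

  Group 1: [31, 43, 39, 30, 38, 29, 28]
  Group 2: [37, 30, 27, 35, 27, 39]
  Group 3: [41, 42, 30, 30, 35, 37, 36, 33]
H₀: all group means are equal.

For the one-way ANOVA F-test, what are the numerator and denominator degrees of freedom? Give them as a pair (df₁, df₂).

k = 3 groups, N = 21 total
df = (k−1, N−k) = (3−1, 21−3) = (2, 18)

degrees of freedom = [2, 18]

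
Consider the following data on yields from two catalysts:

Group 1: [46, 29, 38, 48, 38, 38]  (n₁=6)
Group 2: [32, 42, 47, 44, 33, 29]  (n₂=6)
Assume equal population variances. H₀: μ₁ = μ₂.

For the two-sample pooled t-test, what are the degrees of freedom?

df = n₁ + n₂ − 2 = 6 + 6 − 2 = 10

degrees of freedom = 10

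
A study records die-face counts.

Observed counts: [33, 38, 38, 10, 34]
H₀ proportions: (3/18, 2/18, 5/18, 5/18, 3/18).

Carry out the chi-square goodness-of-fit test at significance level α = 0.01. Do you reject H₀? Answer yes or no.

reject H₀: yes

n = 153; E_i = n·p_i = [25.50, 17.00, 42.50, 42.50, 25.50]
χ² = (33−25.50)²/25.50 + (38−17.00)²/17.00 + (38−42.50)²/42.50 + (10−42.50)²/42.50 + (34−25.50)²/25.50 = 56.3098
df = 4
p-value (upper-tail) = 0.00000
At α=0.01: p < α → reject H₀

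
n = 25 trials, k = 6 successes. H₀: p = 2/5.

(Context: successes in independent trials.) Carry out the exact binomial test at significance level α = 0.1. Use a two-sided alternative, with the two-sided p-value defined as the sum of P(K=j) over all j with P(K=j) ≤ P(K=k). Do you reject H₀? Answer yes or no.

reject H₀: no

Exact binomial: n=25, k=6, p₀=2/5=0.4000
P(X=j) = C(n,j)·p₀^j·(1−p₀)^(n−j); p = Σ P(X=j) over j with P(X=j) ≤ P(X=6)
p-value (two-sided) = 0.15137
At α=0.1: p ≥ α → fail to reject H₀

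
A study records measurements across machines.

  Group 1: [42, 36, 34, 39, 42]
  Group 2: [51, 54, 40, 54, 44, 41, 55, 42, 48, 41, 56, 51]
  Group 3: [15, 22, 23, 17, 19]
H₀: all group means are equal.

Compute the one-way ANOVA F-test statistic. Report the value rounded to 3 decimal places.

Group means [38.60, 48.08, 19.20], grand mean 39.364
SSB = Σnᵢ(x̄ᵢ−x̄)² = 2948.174; SSW = ΣΣ(x−x̄ᵢ)² = 512.917
MSB = 2948.174/2 = 1474.0871; MSW = 512.917/19 = 26.9956
F = MSB/MSW = 54.6047
df = (2, 19)

test statistic = 54.605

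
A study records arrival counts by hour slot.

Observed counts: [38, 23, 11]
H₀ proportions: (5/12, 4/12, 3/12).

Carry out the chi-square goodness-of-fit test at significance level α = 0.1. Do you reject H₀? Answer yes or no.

n = 72; E_i = n·p_i = [30.00, 24.00, 18.00]
χ² = (38−30.00)²/30.00 + (23−24.00)²/24.00 + (11−18.00)²/18.00 = 4.8972
df = 2
p-value (upper-tail) = 0.08641
At α=0.1: p < α → reject H₀

reject H₀: yes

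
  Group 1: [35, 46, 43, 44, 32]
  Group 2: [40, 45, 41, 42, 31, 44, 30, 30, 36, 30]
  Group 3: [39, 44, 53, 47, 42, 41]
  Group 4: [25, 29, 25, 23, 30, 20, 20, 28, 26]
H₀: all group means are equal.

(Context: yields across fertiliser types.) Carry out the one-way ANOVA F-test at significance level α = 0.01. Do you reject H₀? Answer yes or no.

Group means [40.00, 36.90, 44.33, 25.11], grand mean 35.367
SSB = Σnᵢ(x̄ᵢ−x̄)² = 1559.844; SSW = ΣΣ(x−x̄ᵢ)² = 729.122
MSB = 1559.844/3 = 519.9481; MSW = 729.122/26 = 28.0432
F = MSB/MSW = 18.5410
df = (3, 26)
p-value (upper-tail) = 0.00000
At α=0.01: p < α → reject H₀

reject H₀: yes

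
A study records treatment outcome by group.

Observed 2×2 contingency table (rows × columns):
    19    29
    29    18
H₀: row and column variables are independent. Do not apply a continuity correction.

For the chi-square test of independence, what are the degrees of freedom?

df = (r−1)(c−1) = (2−1)·(2−1) = 1

degrees of freedom = 1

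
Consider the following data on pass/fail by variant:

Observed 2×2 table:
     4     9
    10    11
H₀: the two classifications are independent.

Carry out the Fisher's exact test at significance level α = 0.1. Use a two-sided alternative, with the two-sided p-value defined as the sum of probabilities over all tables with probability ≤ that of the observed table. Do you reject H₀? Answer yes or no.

Margins: r₁=13, r₂=21, c₁=14, c₂=20, n=34
p_obs = C(13,4)·C(21,10)/C(34,14); sum pmf over tables with pmf ≤ p_obs
p-value (two-sided) = 0.47738
At α=0.1: p ≥ α → fail to reject H₀

reject H₀: no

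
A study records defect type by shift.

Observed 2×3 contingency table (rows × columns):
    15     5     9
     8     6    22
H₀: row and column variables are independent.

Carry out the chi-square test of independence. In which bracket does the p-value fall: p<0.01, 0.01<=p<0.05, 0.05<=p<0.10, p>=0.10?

Row totals [29, 36], col totals [23, 11, 31], n=65
χ² = (15−10.26)²/10.26 + (5−4.91)²/4.91 + (9−13.83)²/13.83 + (8−12.74)²/12.74 + (6−6.09)²/6.09 + (22−17.17)²/17.17 = 7.0003
df = 2
p-value (upper-tail) = 0.03019
→ bracket: 0.01<=p<0.05

p-value bracket: 0.01<=p<0.05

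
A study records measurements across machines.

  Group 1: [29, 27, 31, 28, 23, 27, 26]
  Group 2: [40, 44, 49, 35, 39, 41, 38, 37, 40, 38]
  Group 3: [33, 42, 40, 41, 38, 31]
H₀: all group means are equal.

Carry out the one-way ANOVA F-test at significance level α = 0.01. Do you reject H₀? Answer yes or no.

Group means [27.29, 40.10, 37.50], grand mean 35.522
SSB = Σnᵢ(x̄ᵢ−x̄)² = 707.911; SSW = ΣΣ(x−x̄ᵢ)² = 279.829
MSB = 707.911/2 = 353.9553; MSW = 279.829/20 = 13.9914
F = MSB/MSW = 25.2980
df = (2, 20)
p-value (upper-tail) = 0.00000
At α=0.01: p < α → reject H₀

reject H₀: yes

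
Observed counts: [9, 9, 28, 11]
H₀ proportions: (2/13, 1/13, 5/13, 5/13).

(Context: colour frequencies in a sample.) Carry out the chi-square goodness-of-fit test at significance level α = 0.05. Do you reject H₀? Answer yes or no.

n = 57; E_i = n·p_i = [8.77, 4.38, 21.92, 21.92]
χ² = (9−8.77)²/8.77 + (9−4.38)²/4.38 + (28−21.92)²/21.92 + (11−21.92)²/21.92 = 11.9912
df = 3
p-value (upper-tail) = 0.00741
At α=0.05: p < α → reject H₀

reject H₀: yes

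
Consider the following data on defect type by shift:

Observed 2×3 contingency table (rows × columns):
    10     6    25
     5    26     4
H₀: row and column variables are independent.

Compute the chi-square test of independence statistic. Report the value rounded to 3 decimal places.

test statistic = 29.081

Row totals [41, 35], col totals [15, 32, 29], n=76
χ² = (10−8.09)²/8.09 + (6−17.26)²/17.26 + (25−15.64)²/15.64 + (5−6.91)²/6.91 + (26−14.74)²/14.74 + (4−13.36)²/13.36 = 29.0811
df = 2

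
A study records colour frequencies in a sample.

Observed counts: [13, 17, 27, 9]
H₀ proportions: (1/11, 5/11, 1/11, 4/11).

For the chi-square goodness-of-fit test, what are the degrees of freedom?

df = k − 1 = 4 − 1 = 3

degrees of freedom = 3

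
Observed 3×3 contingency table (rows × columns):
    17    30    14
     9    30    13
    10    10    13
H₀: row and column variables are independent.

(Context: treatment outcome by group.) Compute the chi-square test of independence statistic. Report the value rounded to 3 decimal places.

Row totals [61, 52, 33], col totals [36, 70, 40], n=146
χ² = (17−15.04)²/15.04 + (30−29.25)²/29.25 + (14−16.71)²/16.71 + (9−12.82)²/12.82 + (30−24.93)²/24.93 + (13−14.25)²/14.25 + (10−8.14)²/8.14 + (10−15.82)²/15.82 + (13−9.04)²/9.04 = 7.2958
df = 4

test statistic = 7.296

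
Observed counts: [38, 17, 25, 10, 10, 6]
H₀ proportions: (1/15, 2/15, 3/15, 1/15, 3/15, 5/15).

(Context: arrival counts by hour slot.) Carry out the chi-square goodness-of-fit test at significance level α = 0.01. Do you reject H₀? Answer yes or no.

n = 106; E_i = n·p_i = [7.07, 14.13, 21.20, 7.07, 21.20, 35.33]
χ² = (38−7.07)²/7.07 + (17−14.13)²/14.13 + (25−21.20)²/21.20 + (10−7.07)²/7.07 + (10−21.20)²/21.20 + (6−35.33)²/35.33 = 168.1557
df = 5
p-value (upper-tail) = 0.00000
At α=0.01: p < α → reject H₀

reject H₀: yes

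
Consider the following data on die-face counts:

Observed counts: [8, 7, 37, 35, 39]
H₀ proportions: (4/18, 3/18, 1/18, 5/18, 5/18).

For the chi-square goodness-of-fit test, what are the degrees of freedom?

degrees of freedom = 4

df = k − 1 = 5 − 1 = 4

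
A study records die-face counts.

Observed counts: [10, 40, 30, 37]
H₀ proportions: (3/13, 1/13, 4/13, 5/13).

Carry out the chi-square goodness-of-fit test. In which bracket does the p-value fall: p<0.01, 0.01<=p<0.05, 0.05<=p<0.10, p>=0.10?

n = 117; E_i = n·p_i = [27.00, 9.00, 36.00, 45.00]
χ² = (10−27.00)²/27.00 + (40−9.00)²/9.00 + (30−36.00)²/36.00 + (37−45.00)²/45.00 = 119.9037
df = 3
p-value (upper-tail) = 0.00000
→ bracket: p<0.01

p-value bracket: p<0.01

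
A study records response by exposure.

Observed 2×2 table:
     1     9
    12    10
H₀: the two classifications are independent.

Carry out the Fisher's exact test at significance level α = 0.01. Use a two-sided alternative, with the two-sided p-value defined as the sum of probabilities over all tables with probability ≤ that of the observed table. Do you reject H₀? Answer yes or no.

Margins: r₁=10, r₂=22, c₁=13, c₂=19, n=32
p_obs = C(10,1)·C(22,12)/C(32,13); sum pmf over tables with pmf ≤ p_obs
p-value (two-sided) = 0.02367
At α=0.01: p ≥ α → fail to reject H₀

reject H₀: no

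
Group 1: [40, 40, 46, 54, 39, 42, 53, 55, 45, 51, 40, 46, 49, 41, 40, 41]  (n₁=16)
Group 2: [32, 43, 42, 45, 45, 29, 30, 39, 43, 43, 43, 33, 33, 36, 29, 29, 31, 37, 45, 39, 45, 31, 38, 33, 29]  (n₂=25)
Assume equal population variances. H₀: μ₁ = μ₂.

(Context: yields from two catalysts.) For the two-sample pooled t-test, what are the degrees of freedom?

df = n₁ + n₂ − 2 = 16 + 25 − 2 = 39

degrees of freedom = 39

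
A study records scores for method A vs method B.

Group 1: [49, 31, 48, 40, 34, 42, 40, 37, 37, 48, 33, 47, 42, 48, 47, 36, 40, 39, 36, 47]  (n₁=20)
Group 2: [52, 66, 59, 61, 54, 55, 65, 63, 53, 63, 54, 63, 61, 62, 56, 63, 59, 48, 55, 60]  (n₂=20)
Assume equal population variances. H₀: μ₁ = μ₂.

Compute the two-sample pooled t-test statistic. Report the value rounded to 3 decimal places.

x̄₁=41.050, s₁=5.726, n₁=20
x̄₂=58.600, s₂=4.925, n₂=20
s_p² = [19·5.726² + 19·4.925²]/38 = 28.5197
SE = √(s_p²·(1/20+1/20)) = 1.6888
t = (41.050−58.600)/1.6888 = -10.3921
df = 38

test statistic = -10.392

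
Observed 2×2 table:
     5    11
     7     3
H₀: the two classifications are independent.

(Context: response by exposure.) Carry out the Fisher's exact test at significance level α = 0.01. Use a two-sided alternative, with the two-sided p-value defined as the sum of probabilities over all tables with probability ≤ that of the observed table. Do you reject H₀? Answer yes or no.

Margins: r₁=16, r₂=10, c₁=12, c₂=14, n=26
p_obs = C(16,5)·C(10,7)/C(26,12); sum pmf over tables with pmf ≤ p_obs
p-value (two-sided) = 0.10537
At α=0.01: p ≥ α → fail to reject H₀

reject H₀: no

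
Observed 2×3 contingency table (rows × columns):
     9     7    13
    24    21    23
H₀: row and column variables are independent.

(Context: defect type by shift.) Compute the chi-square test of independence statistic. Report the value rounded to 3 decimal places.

test statistic = 1.092

Row totals [29, 68], col totals [33, 28, 36], n=97
χ² = (9−9.87)²/9.87 + (7−8.37)²/8.37 + (13−10.76)²/10.76 + (24−23.13)²/23.13 + (21−19.63)²/19.63 + (23−25.24)²/25.24 = 1.0921
df = 2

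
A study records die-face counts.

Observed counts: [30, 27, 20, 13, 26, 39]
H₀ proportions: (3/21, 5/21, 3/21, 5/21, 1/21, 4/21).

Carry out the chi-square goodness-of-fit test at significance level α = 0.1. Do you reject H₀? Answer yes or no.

reject H₀: yes

n = 155; E_i = n·p_i = [22.14, 36.90, 22.14, 36.90, 7.38, 29.52]
χ² = (30−22.14)²/22.14 + (27−36.90)²/36.90 + (20−22.14)²/22.14 + (13−36.90)²/36.90 + (26−7.38)²/7.38 + (39−29.52)²/29.52 = 71.1474
df = 5
p-value (upper-tail) = 0.00000
At α=0.1: p < α → reject H₀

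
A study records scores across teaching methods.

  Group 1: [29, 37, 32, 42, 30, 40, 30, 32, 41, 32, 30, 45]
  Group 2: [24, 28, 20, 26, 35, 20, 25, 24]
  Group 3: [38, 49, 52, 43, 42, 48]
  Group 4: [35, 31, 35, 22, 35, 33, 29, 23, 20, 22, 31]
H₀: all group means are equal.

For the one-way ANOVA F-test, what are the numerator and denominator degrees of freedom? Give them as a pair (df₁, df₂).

k = 4 groups, N = 37 total
df = (k−1, N−k) = (4−1, 37−4) = (3, 33)

degrees of freedom = [3, 33]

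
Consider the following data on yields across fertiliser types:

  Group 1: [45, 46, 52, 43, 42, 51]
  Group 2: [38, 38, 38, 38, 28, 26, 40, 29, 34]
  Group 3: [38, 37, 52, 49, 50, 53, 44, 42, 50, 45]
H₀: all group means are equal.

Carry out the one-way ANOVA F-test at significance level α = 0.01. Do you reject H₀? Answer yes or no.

reject H₀: yes

Group means [46.50, 34.33, 46.00], grand mean 41.920
SSB = Σnᵢ(x̄ᵢ−x̄)² = 810.340; SSW = ΣΣ(x−x̄ᵢ)² = 601.500
MSB = 810.340/2 = 405.1700; MSW = 601.500/22 = 27.3409
F = MSB/MSW = 14.8192
df = (2, 22)
p-value (upper-tail) = 0.00008
At α=0.01: p < α → reject H₀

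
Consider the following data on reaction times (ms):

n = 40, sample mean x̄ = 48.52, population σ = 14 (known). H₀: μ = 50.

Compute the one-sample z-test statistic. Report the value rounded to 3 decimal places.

test statistic = -0.669

SE = σ/√n = 14/√40 = 2.2136
z = (x̄−μ₀)/SE = (48.52−50)/2.2136 = -0.6686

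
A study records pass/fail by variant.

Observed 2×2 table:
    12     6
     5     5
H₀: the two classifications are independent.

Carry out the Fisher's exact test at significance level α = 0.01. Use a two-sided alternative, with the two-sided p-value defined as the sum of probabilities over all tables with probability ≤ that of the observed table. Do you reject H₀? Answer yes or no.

reject H₀: no

Margins: r₁=18, r₂=10, c₁=17, c₂=11, n=28
p_obs = C(18,12)·C(10,5)/C(28,17); sum pmf over tables with pmf ≤ p_obs
p-value (two-sided) = 0.44426
At α=0.01: p ≥ α → fail to reject H₀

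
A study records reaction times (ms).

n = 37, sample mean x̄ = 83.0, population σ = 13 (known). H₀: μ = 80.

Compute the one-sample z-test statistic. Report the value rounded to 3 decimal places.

SE = σ/√n = 13/√37 = 2.1372
z = (x̄−μ₀)/SE = (83.0−80)/2.1372 = 1.4037

test statistic = 1.404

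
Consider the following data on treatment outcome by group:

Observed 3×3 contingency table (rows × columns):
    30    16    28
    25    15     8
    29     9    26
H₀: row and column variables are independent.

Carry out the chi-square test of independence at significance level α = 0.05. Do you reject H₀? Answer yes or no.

reject H₀: yes

Row totals [74, 48, 64], col totals [84, 40, 62], n=186
χ² = (30−33.42)²/33.42 + (16−15.91)²/15.91 + (28−24.67)²/24.67 + (25−21.68)²/21.68 + (15−10.32)²/10.32 + (8−16.00)²/16.00 + (29−28.90)²/28.90 + (9−13.76)²/13.76 + (26−21.33)²/21.33 = 10.0992
df = 4
p-value (upper-tail) = 0.03879
At α=0.05: p < α → reject H₀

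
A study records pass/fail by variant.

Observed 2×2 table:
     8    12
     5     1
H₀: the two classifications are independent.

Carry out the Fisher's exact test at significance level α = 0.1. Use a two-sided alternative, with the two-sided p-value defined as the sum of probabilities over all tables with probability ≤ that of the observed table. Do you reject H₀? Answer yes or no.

reject H₀: no

Margins: r₁=20, r₂=6, c₁=13, c₂=13, n=26
p_obs = C(20,8)·C(6,5)/C(26,13); sum pmf over tables with pmf ≤ p_obs
p-value (two-sided) = 0.16025
At α=0.1: p ≥ α → fail to reject H₀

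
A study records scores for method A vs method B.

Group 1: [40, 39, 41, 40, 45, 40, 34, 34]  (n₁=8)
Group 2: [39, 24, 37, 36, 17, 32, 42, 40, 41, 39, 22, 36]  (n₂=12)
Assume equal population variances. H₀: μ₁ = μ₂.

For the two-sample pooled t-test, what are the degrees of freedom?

degrees of freedom = 18

df = n₁ + n₂ − 2 = 8 + 12 − 2 = 18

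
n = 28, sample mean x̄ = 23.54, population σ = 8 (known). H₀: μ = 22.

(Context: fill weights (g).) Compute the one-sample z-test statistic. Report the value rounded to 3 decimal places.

test statistic = 1.019

SE = σ/√n = 8/√28 = 1.5119
z = (x̄−μ₀)/SE = (23.54−22)/1.5119 = 1.0186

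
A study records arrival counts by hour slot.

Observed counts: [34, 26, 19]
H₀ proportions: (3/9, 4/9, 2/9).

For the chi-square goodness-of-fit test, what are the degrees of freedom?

df = k − 1 = 3 − 1 = 2

degrees of freedom = 2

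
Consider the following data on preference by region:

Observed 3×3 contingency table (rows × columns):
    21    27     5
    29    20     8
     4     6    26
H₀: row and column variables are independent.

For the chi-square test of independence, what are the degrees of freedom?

degrees of freedom = 4

df = (r−1)(c−1) = (3−1)·(3−1) = 4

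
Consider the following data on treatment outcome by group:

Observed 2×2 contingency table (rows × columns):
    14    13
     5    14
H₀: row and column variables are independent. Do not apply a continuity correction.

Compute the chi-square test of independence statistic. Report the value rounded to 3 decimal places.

test statistic = 3.000

Row totals [27, 19], col totals [19, 27], n=46
χ² = (14−11.15)²/11.15 + (13−15.85)²/15.85 + (5−7.85)²/7.85 + (14−11.15)²/11.15 = 2.9996
df = 1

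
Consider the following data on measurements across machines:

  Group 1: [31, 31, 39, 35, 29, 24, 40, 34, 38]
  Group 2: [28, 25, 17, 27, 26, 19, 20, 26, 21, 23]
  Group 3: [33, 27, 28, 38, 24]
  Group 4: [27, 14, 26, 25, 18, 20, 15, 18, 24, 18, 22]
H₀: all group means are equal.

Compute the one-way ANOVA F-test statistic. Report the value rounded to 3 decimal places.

Group means [33.44, 23.20, 30.00, 20.64], grand mean 26.000
SSB = Σnᵢ(x̄ᵢ−x̄)² = 973.632; SSW = ΣΣ(x−x̄ᵢ)² = 666.368
MSB = 973.632/3 = 324.5441; MSW = 666.368/31 = 21.4957
F = MSB/MSW = 15.0981
df = (3, 31)

test statistic = 15.098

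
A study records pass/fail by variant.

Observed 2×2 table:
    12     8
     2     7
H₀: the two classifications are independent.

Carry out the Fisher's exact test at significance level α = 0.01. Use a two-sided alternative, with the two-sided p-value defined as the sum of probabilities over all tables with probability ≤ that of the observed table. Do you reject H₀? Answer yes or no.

reject H₀: no

Margins: r₁=20, r₂=9, c₁=14, c₂=15, n=29
p_obs = C(20,12)·C(9,2)/C(29,14); sum pmf over tables with pmf ≤ p_obs
p-value (two-sided) = 0.10865
At α=0.01: p ≥ α → fail to reject H₀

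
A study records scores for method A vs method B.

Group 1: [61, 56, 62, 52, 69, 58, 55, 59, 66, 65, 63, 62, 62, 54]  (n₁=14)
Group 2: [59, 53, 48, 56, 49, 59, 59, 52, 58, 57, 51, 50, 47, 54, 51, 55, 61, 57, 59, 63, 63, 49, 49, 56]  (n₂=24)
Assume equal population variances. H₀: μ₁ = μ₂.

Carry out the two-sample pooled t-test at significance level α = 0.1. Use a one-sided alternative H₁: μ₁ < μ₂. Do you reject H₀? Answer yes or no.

x̄₁=60.286, s₁=4.874, n₁=14
x̄₂=54.792, s₂=4.836, n₂=24
s_p² = [13·4.874² + 23·4.836²]/36 = 23.5227
SE = √(s_p²·(1/14+1/24)) = 1.6310
t = (60.286−54.792)/1.6310 = 3.3684
df = 36
p-value (one-sided, H₁ less) = 0.99909
At α=0.1: p ≥ α → fail to reject H₀

reject H₀: no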